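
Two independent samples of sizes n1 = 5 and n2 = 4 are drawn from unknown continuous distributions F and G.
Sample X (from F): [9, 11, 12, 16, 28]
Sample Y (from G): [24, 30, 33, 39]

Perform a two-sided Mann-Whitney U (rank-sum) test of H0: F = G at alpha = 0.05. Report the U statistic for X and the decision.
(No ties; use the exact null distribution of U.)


Step 1: Combine and sort all 9 observations; assign midranks.
sorted (value, group): (9,X), (11,X), (12,X), (16,X), (24,Y), (28,X), (30,Y), (33,Y), (39,Y)
ranks: 9->1, 11->2, 12->3, 16->4, 24->5, 28->6, 30->7, 33->8, 39->9
Step 2: Rank sum for X: R1 = 1 + 2 + 3 + 4 + 6 = 16.
Step 3: U_X = R1 - n1(n1+1)/2 = 16 - 5*6/2 = 16 - 15 = 1.
       U_Y = n1*n2 - U_X = 20 - 1 = 19.
Step 4: No ties, so the exact null distribution of U (based on enumerating the C(9,5) = 126 equally likely rank assignments) gives the two-sided p-value.
Step 5: p-value = 0.031746; compare to alpha = 0.05. reject H0.

U_X = 1, p = 0.031746, reject H0 at alpha = 0.05.


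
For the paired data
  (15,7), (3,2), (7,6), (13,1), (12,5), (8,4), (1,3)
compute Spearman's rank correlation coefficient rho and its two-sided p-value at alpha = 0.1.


Step 1: Rank x and y separately (midranks; no ties here).
rank(x): 15->7, 3->2, 7->3, 13->6, 12->5, 8->4, 1->1
rank(y): 7->7, 2->2, 6->6, 1->1, 5->5, 4->4, 3->3
Step 2: d_i = R_x(i) - R_y(i); compute d_i^2.
  (7-7)^2=0, (2-2)^2=0, (3-6)^2=9, (6-1)^2=25, (5-5)^2=0, (4-4)^2=0, (1-3)^2=4
sum(d^2) = 38.
Step 3: rho = 1 - 6*38 / (7*(7^2 - 1)) = 1 - 228/336 = 0.321429.
Step 4: Under H0, t = rho * sqrt((n-2)/(1-rho^2)) = 0.7590 ~ t(5).
Step 5: Two-sided p-value from the t-distribution with 5 df = 0.482072.
Step 6: alpha = 0.1. fail to reject H0.

rho = 0.3214, p = 0.482072, fail to reject H0 at alpha = 0.1.


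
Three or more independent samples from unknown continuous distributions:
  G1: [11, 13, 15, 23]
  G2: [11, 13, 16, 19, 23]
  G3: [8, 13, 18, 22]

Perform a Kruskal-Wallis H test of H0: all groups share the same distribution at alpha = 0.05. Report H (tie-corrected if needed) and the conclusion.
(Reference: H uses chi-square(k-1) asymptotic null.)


Step 1: Combine all N = 13 observations and assign midranks.
sorted (value, group, rank): (8,G3,1), (11,G1,2.5), (11,G2,2.5), (13,G1,5), (13,G2,5), (13,G3,5), (15,G1,7), (16,G2,8), (18,G3,9), (19,G2,10), (22,G3,11), (23,G1,12.5), (23,G2,12.5)
Step 2: Sum ranks within each group.
R_1 = 27 (n_1 = 4)
R_2 = 38 (n_2 = 5)
R_3 = 26 (n_3 = 4)
Step 3: H = 12/(N(N+1)) * sum(R_i^2/n_i) - 3(N+1)
     = 12/(13*14) * (27^2/4 + 38^2/5 + 26^2/4) - 3*14
     = 0.065934 * 640.05 - 42
     = 0.201099.
Step 4: Ties present; correction factor C = 1 - 36/(13^3 - 13) = 0.983516. Corrected H = 0.201099 / 0.983516 = 0.204469.
Step 5: Under H0, H ~ chi^2(2); p-value = 0.902818.
Step 6: alpha = 0.05. fail to reject H0.

H = 0.2045, df = 2, p = 0.902818, fail to reject H0.


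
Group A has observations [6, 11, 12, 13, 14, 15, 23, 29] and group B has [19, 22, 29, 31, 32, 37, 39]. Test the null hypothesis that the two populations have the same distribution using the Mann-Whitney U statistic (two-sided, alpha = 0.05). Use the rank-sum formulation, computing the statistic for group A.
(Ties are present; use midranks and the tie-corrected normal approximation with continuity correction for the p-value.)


Step 1: Combine and sort all 15 observations; assign midranks.
sorted (value, group): (6,X), (11,X), (12,X), (13,X), (14,X), (15,X), (19,Y), (22,Y), (23,X), (29,X), (29,Y), (31,Y), (32,Y), (37,Y), (39,Y)
ranks: 6->1, 11->2, 12->3, 13->4, 14->5, 15->6, 19->7, 22->8, 23->9, 29->10.5, 29->10.5, 31->12, 32->13, 37->14, 39->15
Step 2: Rank sum for X: R1 = 1 + 2 + 3 + 4 + 5 + 6 + 9 + 10.5 = 40.5.
Step 3: U_X = R1 - n1(n1+1)/2 = 40.5 - 8*9/2 = 40.5 - 36 = 4.5.
       U_Y = n1*n2 - U_X = 56 - 4.5 = 51.5.
Step 4: Ties are present, so use the tie-corrected normal approximation (with continuity correction) for the p-value.
Step 5: p-value = 0.007719; compare to alpha = 0.05. reject H0.

U_X = 4.5, p = 0.007719, reject H0 at alpha = 0.05.


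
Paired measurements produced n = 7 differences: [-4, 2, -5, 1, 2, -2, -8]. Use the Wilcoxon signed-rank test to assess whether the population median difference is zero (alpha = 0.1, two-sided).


Step 1: Drop any zero differences (none here) and take |d_i|.
|d| = [4, 2, 5, 1, 2, 2, 8]
Step 2: Midrank |d_i| (ties get averaged ranks).
ranks: |4|->5, |2|->3, |5|->6, |1|->1, |2|->3, |2|->3, |8|->7
Step 3: Attach original signs; sum ranks with positive sign and with negative sign.
W+ = 3 + 1 + 3 = 7
W- = 5 + 6 + 3 + 7 = 21
(Check: W+ + W- = 28 should equal n(n+1)/2 = 28.)
Step 4: Test statistic W = min(W+, W-) = 7.
Step 5: Ties in |d|, so use the tie-corrected normal approximation.
        E[W] = n(n+1)/4 = 7*8/4 = 14.
        Tie groups: |d|=2 (t=3); sum(t^3 - t) = 24.
        Var[W] = n(n+1)(2n+1)/24 - sum(t^3-t)/48 = 840/24 - 24/48 = 34.5.
        z = (W - E[W]) / sqrt(Var[W]) = (7 - 14) / 5.8737 = -1.1918.
        Two-sided p = 2*Phi(z) = 0.233356.
Step 6: alpha = 0.1. fail to reject H0.

W+ = 7, W- = 21, W = min = 7, p = 0.233356, fail to reject H0.


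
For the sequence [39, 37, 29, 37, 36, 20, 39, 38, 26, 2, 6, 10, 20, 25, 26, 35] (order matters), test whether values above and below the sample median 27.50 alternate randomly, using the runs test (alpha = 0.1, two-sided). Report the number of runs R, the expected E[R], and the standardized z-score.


Step 1: Compute median = 27.50; label A = above, B = below.
Labels in order: AAAAABAABBBBBBBA  (n_A = 8, n_B = 8)
Step 2: Count runs R = 5.
Step 3: Under H0 (random ordering), E[R] = 2*n_A*n_B/(n_A+n_B) + 1 = 2*8*8/16 + 1 = 9.0000.
        Var[R] = 2*n_A*n_B*(2*n_A*n_B - n_A - n_B) / ((n_A+n_B)^2 * (n_A+n_B-1)) = 14336/3840 = 3.7333.
        SD[R] = 1.9322.
Step 4: Continuity-corrected z = (R + 0.5 - E[R]) / SD[R] = (5 + 0.5 - 9.0000) / 1.9322 = -1.8114.
Step 5: Two-sided p-value via normal approximation = 2*(1 - Phi(|z|)) = 0.070076.
Step 6: alpha = 0.1. reject H0.

R = 5, z = -1.8114, p = 0.070076, reject H0.


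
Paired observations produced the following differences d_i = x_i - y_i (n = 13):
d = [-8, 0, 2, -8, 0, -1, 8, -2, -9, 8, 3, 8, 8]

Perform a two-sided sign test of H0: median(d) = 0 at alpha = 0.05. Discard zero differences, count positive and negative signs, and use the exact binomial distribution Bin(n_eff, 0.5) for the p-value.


Step 1: Discard zero differences. Original n = 13; n_eff = number of nonzero differences = 11.
Nonzero differences (with sign): -8, +2, -8, -1, +8, -2, -9, +8, +3, +8, +8
Step 2: Count signs: positive = 6, negative = 5.
Step 3: Under H0: P(positive) = 0.5, so the number of positives S ~ Bin(11, 0.5).
Step 4: Two-sided exact p-value = sum of Bin(11,0.5) probabilities at or below the observed probability = 1.000000.
Step 5: alpha = 0.05. fail to reject H0.

n_eff = 11, pos = 6, neg = 5, p = 1.000000, fail to reject H0.


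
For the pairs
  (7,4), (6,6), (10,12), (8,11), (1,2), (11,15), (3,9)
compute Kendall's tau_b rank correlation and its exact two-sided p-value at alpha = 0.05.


Step 1: Enumerate the 21 unordered pairs (i,j) with i<j and classify each by sign(x_j-x_i) * sign(y_j-y_i).
  (1,2):dx=-1,dy=+2->D; (1,3):dx=+3,dy=+8->C; (1,4):dx=+1,dy=+7->C; (1,5):dx=-6,dy=-2->C
  (1,6):dx=+4,dy=+11->C; (1,7):dx=-4,dy=+5->D; (2,3):dx=+4,dy=+6->C; (2,4):dx=+2,dy=+5->C
  (2,5):dx=-5,dy=-4->C; (2,6):dx=+5,dy=+9->C; (2,7):dx=-3,dy=+3->D; (3,4):dx=-2,dy=-1->C
  (3,5):dx=-9,dy=-10->C; (3,6):dx=+1,dy=+3->C; (3,7):dx=-7,dy=-3->C; (4,5):dx=-7,dy=-9->C
  (4,6):dx=+3,dy=+4->C; (4,7):dx=-5,dy=-2->C; (5,6):dx=+10,dy=+13->C; (5,7):dx=+2,dy=+7->C
  (6,7):dx=-8,dy=-6->C
Step 2: C = 18, D = 3, total pairs = 21.
Step 3: tau = (C - D)/(n(n-1)/2) = (18 - 3)/21 = 0.714286.
Step 4: Exact two-sided p-value (enumerate n! = 5040 permutations of y under H0): p = 0.030159.
Step 5: alpha = 0.05. reject H0.

tau_b = 0.7143 (C=18, D=3), p = 0.030159, reject H0.


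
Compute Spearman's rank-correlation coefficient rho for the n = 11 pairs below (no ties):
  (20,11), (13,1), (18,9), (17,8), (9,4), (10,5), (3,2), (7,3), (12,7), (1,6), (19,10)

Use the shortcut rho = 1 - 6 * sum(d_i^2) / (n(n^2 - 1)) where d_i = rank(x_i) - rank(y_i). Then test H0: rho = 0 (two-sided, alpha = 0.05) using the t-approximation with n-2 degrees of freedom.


Step 1: Rank x and y separately (midranks; no ties here).
rank(x): 20->11, 13->7, 18->9, 17->8, 9->4, 10->5, 3->2, 7->3, 12->6, 1->1, 19->10
rank(y): 11->11, 1->1, 9->9, 8->8, 4->4, 5->5, 2->2, 3->3, 7->7, 6->6, 10->10
Step 2: d_i = R_x(i) - R_y(i); compute d_i^2.
  (11-11)^2=0, (7-1)^2=36, (9-9)^2=0, (8-8)^2=0, (4-4)^2=0, (5-5)^2=0, (2-2)^2=0, (3-3)^2=0, (6-7)^2=1, (1-6)^2=25, (10-10)^2=0
sum(d^2) = 62.
Step 3: rho = 1 - 6*62 / (11*(11^2 - 1)) = 1 - 372/1320 = 0.718182.
Step 4: Under H0, t = rho * sqrt((n-2)/(1-rho^2)) = 3.0963 ~ t(9).
Step 5: Two-sided p-value from the t-distribution with 9 df = 0.012800.
Step 6: alpha = 0.05. reject H0.

rho = 0.7182, p = 0.012800, reject H0 at alpha = 0.05.


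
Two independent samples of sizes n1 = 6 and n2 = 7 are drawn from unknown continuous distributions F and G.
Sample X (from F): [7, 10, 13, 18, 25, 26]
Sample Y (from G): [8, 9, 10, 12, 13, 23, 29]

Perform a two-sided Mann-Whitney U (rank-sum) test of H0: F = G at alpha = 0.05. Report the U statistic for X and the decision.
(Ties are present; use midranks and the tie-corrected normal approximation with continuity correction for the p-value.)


Step 1: Combine and sort all 13 observations; assign midranks.
sorted (value, group): (7,X), (8,Y), (9,Y), (10,X), (10,Y), (12,Y), (13,X), (13,Y), (18,X), (23,Y), (25,X), (26,X), (29,Y)
ranks: 7->1, 8->2, 9->3, 10->4.5, 10->4.5, 12->6, 13->7.5, 13->7.5, 18->9, 23->10, 25->11, 26->12, 29->13
Step 2: Rank sum for X: R1 = 1 + 4.5 + 7.5 + 9 + 11 + 12 = 45.
Step 3: U_X = R1 - n1(n1+1)/2 = 45 - 6*7/2 = 45 - 21 = 24.
       U_Y = n1*n2 - U_X = 42 - 24 = 18.
Step 4: Ties are present, so use the tie-corrected normal approximation (with continuity correction) for the p-value.
Step 5: p-value = 0.720247; compare to alpha = 0.05. fail to reject H0.

U_X = 24, p = 0.720247, fail to reject H0 at alpha = 0.05.


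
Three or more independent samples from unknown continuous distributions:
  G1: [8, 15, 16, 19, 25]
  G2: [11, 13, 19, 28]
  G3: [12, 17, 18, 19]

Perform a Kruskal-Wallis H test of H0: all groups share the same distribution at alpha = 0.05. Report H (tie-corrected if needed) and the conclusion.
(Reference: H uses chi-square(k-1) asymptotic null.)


Step 1: Combine all N = 13 observations and assign midranks.
sorted (value, group, rank): (8,G1,1), (11,G2,2), (12,G3,3), (13,G2,4), (15,G1,5), (16,G1,6), (17,G3,7), (18,G3,8), (19,G1,10), (19,G2,10), (19,G3,10), (25,G1,12), (28,G2,13)
Step 2: Sum ranks within each group.
R_1 = 34 (n_1 = 5)
R_2 = 29 (n_2 = 4)
R_3 = 28 (n_3 = 4)
Step 3: H = 12/(N(N+1)) * sum(R_i^2/n_i) - 3(N+1)
     = 12/(13*14) * (34^2/5 + 29^2/4 + 28^2/4) - 3*14
     = 0.065934 * 637.45 - 42
     = 0.029670.
Step 4: Ties present; correction factor C = 1 - 24/(13^3 - 13) = 0.989011. Corrected H = 0.029670 / 0.989011 = 0.030000.
Step 5: Under H0, H ~ chi^2(2); p-value = 0.985112.
Step 6: alpha = 0.05. fail to reject H0.

H = 0.0300, df = 2, p = 0.985112, fail to reject H0.


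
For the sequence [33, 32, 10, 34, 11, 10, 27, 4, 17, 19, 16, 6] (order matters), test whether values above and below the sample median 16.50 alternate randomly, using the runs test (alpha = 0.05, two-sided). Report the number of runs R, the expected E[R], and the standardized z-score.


Step 1: Compute median = 16.50; label A = above, B = below.
Labels in order: AABABBABAABB  (n_A = 6, n_B = 6)
Step 2: Count runs R = 8.
Step 3: Under H0 (random ordering), E[R] = 2*n_A*n_B/(n_A+n_B) + 1 = 2*6*6/12 + 1 = 7.0000.
        Var[R] = 2*n_A*n_B*(2*n_A*n_B - n_A - n_B) / ((n_A+n_B)^2 * (n_A+n_B-1)) = 4320/1584 = 2.7273.
        SD[R] = 1.6514.
Step 4: Continuity-corrected z = (R - 0.5 - E[R]) / SD[R] = (8 - 0.5 - 7.0000) / 1.6514 = 0.3028.
Step 5: Two-sided p-value via normal approximation = 2*(1 - Phi(|z|)) = 0.762069.
Step 6: alpha = 0.05. fail to reject H0.

R = 8, z = 0.3028, p = 0.762069, fail to reject H0.


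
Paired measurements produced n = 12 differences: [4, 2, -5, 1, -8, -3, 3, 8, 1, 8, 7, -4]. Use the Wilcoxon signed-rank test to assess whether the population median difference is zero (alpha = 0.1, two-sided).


Step 1: Drop any zero differences (none here) and take |d_i|.
|d| = [4, 2, 5, 1, 8, 3, 3, 8, 1, 8, 7, 4]
Step 2: Midrank |d_i| (ties get averaged ranks).
ranks: |4|->6.5, |2|->3, |5|->8, |1|->1.5, |8|->11, |3|->4.5, |3|->4.5, |8|->11, |1|->1.5, |8|->11, |7|->9, |4|->6.5
Step 3: Attach original signs; sum ranks with positive sign and with negative sign.
W+ = 6.5 + 3 + 1.5 + 4.5 + 11 + 1.5 + 11 + 9 = 48
W- = 8 + 11 + 4.5 + 6.5 = 30
(Check: W+ + W- = 78 should equal n(n+1)/2 = 78.)
Step 4: Test statistic W = min(W+, W-) = 30.
Step 5: Ties in |d|, so use the tie-corrected normal approximation.
        E[W] = n(n+1)/4 = 12*13/4 = 39.
        Tie groups: |d|=1 (t=2), |d|=3 (t=2), |d|=4 (t=2), |d|=8 (t=3); sum(t^3 - t) = 42.
        Var[W] = n(n+1)(2n+1)/24 - sum(t^3-t)/48 = 3900/24 - 42/48 = 161.625.
        z = (W - E[W]) / sqrt(Var[W]) = (30 - 39) / 12.7132 = -0.7079.
        Two-sided p = 2*Phi(z) = 0.478991.
Step 6: alpha = 0.1. fail to reject H0.

W+ = 48, W- = 30, W = min = 30, p = 0.478991, fail to reject H0.


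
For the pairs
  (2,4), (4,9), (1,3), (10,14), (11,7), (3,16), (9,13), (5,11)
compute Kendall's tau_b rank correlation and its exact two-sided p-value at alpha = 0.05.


Step 1: Enumerate the 28 unordered pairs (i,j) with i<j and classify each by sign(x_j-x_i) * sign(y_j-y_i).
  (1,2):dx=+2,dy=+5->C; (1,3):dx=-1,dy=-1->C; (1,4):dx=+8,dy=+10->C; (1,5):dx=+9,dy=+3->C
  (1,6):dx=+1,dy=+12->C; (1,7):dx=+7,dy=+9->C; (1,8):dx=+3,dy=+7->C; (2,3):dx=-3,dy=-6->C
  (2,4):dx=+6,dy=+5->C; (2,5):dx=+7,dy=-2->D; (2,6):dx=-1,dy=+7->D; (2,7):dx=+5,dy=+4->C
  (2,8):dx=+1,dy=+2->C; (3,4):dx=+9,dy=+11->C; (3,5):dx=+10,dy=+4->C; (3,6):dx=+2,dy=+13->C
  (3,7):dx=+8,dy=+10->C; (3,8):dx=+4,dy=+8->C; (4,5):dx=+1,dy=-7->D; (4,6):dx=-7,dy=+2->D
  (4,7):dx=-1,dy=-1->C; (4,8):dx=-5,dy=-3->C; (5,6):dx=-8,dy=+9->D; (5,7):dx=-2,dy=+6->D
  (5,8):dx=-6,dy=+4->D; (6,7):dx=+6,dy=-3->D; (6,8):dx=+2,dy=-5->D; (7,8):dx=-4,dy=-2->C
Step 2: C = 19, D = 9, total pairs = 28.
Step 3: tau = (C - D)/(n(n-1)/2) = (19 - 9)/28 = 0.357143.
Step 4: Exact two-sided p-value (enumerate n! = 40320 permutations of y under H0): p = 0.275099.
Step 5: alpha = 0.05. fail to reject H0.

tau_b = 0.3571 (C=19, D=9), p = 0.275099, fail to reject H0.


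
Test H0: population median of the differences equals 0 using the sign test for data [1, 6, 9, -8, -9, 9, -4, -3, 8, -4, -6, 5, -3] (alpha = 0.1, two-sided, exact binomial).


Step 1: Discard zero differences. Original n = 13; n_eff = number of nonzero differences = 13.
Nonzero differences (with sign): +1, +6, +9, -8, -9, +9, -4, -3, +8, -4, -6, +5, -3
Step 2: Count signs: positive = 6, negative = 7.
Step 3: Under H0: P(positive) = 0.5, so the number of positives S ~ Bin(13, 0.5).
Step 4: Two-sided exact p-value = sum of Bin(13,0.5) probabilities at or below the observed probability = 1.000000.
Step 5: alpha = 0.1. fail to reject H0.

n_eff = 13, pos = 6, neg = 7, p = 1.000000, fail to reject H0.


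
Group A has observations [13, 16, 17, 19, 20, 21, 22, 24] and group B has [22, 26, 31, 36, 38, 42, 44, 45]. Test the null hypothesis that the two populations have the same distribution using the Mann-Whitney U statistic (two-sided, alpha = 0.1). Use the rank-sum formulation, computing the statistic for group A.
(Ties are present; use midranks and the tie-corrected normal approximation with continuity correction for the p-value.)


Step 1: Combine and sort all 16 observations; assign midranks.
sorted (value, group): (13,X), (16,X), (17,X), (19,X), (20,X), (21,X), (22,X), (22,Y), (24,X), (26,Y), (31,Y), (36,Y), (38,Y), (42,Y), (44,Y), (45,Y)
ranks: 13->1, 16->2, 17->3, 19->4, 20->5, 21->6, 22->7.5, 22->7.5, 24->9, 26->10, 31->11, 36->12, 38->13, 42->14, 44->15, 45->16
Step 2: Rank sum for X: R1 = 1 + 2 + 3 + 4 + 5 + 6 + 7.5 + 9 = 37.5.
Step 3: U_X = R1 - n1(n1+1)/2 = 37.5 - 8*9/2 = 37.5 - 36 = 1.5.
       U_Y = n1*n2 - U_X = 64 - 1.5 = 62.5.
Step 4: Ties are present, so use the tie-corrected normal approximation (with continuity correction) for the p-value.
Step 5: p-value = 0.001616; compare to alpha = 0.1. reject H0.

U_X = 1.5, p = 0.001616, reject H0 at alpha = 0.1.


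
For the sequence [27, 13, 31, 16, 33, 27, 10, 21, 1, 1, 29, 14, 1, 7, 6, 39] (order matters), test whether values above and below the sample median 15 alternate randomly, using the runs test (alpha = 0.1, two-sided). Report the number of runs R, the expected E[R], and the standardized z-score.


Step 1: Compute median = 15; label A = above, B = below.
Labels in order: ABAAAABABBABBBBA  (n_A = 8, n_B = 8)
Step 2: Count runs R = 9.
Step 3: Under H0 (random ordering), E[R] = 2*n_A*n_B/(n_A+n_B) + 1 = 2*8*8/16 + 1 = 9.0000.
        Var[R] = 2*n_A*n_B*(2*n_A*n_B - n_A - n_B) / ((n_A+n_B)^2 * (n_A+n_B-1)) = 14336/3840 = 3.7333.
        SD[R] = 1.9322.
Step 4: R = E[R], so z = 0 with no continuity correction.
Step 5: Two-sided p-value via normal approximation = 2*(1 - Phi(|z|)) = 1.000000.
Step 6: alpha = 0.1. fail to reject H0.

R = 9, z = 0.0000, p = 1.000000, fail to reject H0.


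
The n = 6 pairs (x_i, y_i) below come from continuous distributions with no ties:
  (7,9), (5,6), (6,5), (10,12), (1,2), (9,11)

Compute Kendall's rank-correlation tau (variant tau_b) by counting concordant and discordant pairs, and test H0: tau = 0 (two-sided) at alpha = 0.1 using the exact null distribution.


Step 1: Enumerate the 15 unordered pairs (i,j) with i<j and classify each by sign(x_j-x_i) * sign(y_j-y_i).
  (1,2):dx=-2,dy=-3->C; (1,3):dx=-1,dy=-4->C; (1,4):dx=+3,dy=+3->C; (1,5):dx=-6,dy=-7->C
  (1,6):dx=+2,dy=+2->C; (2,3):dx=+1,dy=-1->D; (2,4):dx=+5,dy=+6->C; (2,5):dx=-4,dy=-4->C
  (2,6):dx=+4,dy=+5->C; (3,4):dx=+4,dy=+7->C; (3,5):dx=-5,dy=-3->C; (3,6):dx=+3,dy=+6->C
  (4,5):dx=-9,dy=-10->C; (4,6):dx=-1,dy=-1->C; (5,6):dx=+8,dy=+9->C
Step 2: C = 14, D = 1, total pairs = 15.
Step 3: tau = (C - D)/(n(n-1)/2) = (14 - 1)/15 = 0.866667.
Step 4: Exact two-sided p-value (enumerate n! = 720 permutations of y under H0): p = 0.016667.
Step 5: alpha = 0.1. reject H0.

tau_b = 0.8667 (C=14, D=1), p = 0.016667, reject H0.


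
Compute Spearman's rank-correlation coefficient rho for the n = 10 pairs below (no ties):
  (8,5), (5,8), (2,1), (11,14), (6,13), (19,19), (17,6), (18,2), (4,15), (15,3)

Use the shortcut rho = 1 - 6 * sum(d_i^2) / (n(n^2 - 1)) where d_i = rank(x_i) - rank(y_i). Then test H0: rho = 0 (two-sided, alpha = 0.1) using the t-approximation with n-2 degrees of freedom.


Step 1: Rank x and y separately (midranks; no ties here).
rank(x): 8->5, 5->3, 2->1, 11->6, 6->4, 19->10, 17->8, 18->9, 4->2, 15->7
rank(y): 5->4, 8->6, 1->1, 14->8, 13->7, 19->10, 6->5, 2->2, 15->9, 3->3
Step 2: d_i = R_x(i) - R_y(i); compute d_i^2.
  (5-4)^2=1, (3-6)^2=9, (1-1)^2=0, (6-8)^2=4, (4-7)^2=9, (10-10)^2=0, (8-5)^2=9, (9-2)^2=49, (2-9)^2=49, (7-3)^2=16
sum(d^2) = 146.
Step 3: rho = 1 - 6*146 / (10*(10^2 - 1)) = 1 - 876/990 = 0.115152.
Step 4: Under H0, t = rho * sqrt((n-2)/(1-rho^2)) = 0.3279 ~ t(8).
Step 5: Two-sided p-value from the t-distribution with 8 df = 0.751420.
Step 6: alpha = 0.1. fail to reject H0.

rho = 0.1152, p = 0.751420, fail to reject H0 at alpha = 0.1.


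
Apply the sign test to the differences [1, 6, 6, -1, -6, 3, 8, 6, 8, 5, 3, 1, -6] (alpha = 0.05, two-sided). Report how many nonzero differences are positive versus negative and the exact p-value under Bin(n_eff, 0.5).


Step 1: Discard zero differences. Original n = 13; n_eff = number of nonzero differences = 13.
Nonzero differences (with sign): +1, +6, +6, -1, -6, +3, +8, +6, +8, +5, +3, +1, -6
Step 2: Count signs: positive = 10, negative = 3.
Step 3: Under H0: P(positive) = 0.5, so the number of positives S ~ Bin(13, 0.5).
Step 4: Two-sided exact p-value = sum of Bin(13,0.5) probabilities at or below the observed probability = 0.092285.
Step 5: alpha = 0.05. fail to reject H0.

n_eff = 13, pos = 10, neg = 3, p = 0.092285, fail to reject H0.


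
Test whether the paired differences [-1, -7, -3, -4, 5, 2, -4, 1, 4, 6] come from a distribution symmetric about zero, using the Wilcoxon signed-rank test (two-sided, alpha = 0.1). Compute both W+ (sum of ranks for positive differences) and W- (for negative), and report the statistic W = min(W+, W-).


Step 1: Drop any zero differences (none here) and take |d_i|.
|d| = [1, 7, 3, 4, 5, 2, 4, 1, 4, 6]
Step 2: Midrank |d_i| (ties get averaged ranks).
ranks: |1|->1.5, |7|->10, |3|->4, |4|->6, |5|->8, |2|->3, |4|->6, |1|->1.5, |4|->6, |6|->9
Step 3: Attach original signs; sum ranks with positive sign and with negative sign.
W+ = 8 + 3 + 1.5 + 6 + 9 = 27.5
W- = 1.5 + 10 + 4 + 6 + 6 = 27.5
(Check: W+ + W- = 55 should equal n(n+1)/2 = 55.)
Step 4: Test statistic W = min(W+, W-) = 27.5.
Step 5: Ties in |d|, so use the tie-corrected normal approximation.
        E[W] = n(n+1)/4 = 10*11/4 = 27.5.
        Tie groups: |d|=1 (t=2), |d|=4 (t=3); sum(t^3 - t) = 30.
        Var[W] = n(n+1)(2n+1)/24 - sum(t^3-t)/48 = 2310/24 - 30/48 = 95.625.
        z = (W - E[W]) / sqrt(Var[W]) = (27.5 - 27.5) / 9.7788 = 0.0000.
        Two-sided p = 2*Phi(z) = 1.000000.
Step 6: alpha = 0.1. fail to reject H0.

W+ = 27.5, W- = 27.5, W = min = 27.5, p = 1.000000, fail to reject H0.


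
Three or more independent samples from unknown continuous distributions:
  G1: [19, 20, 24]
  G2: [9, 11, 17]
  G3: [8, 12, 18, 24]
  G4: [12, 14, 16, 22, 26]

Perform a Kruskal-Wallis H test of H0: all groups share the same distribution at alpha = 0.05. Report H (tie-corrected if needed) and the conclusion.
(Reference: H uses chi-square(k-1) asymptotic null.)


Step 1: Combine all N = 15 observations and assign midranks.
sorted (value, group, rank): (8,G3,1), (9,G2,2), (11,G2,3), (12,G3,4.5), (12,G4,4.5), (14,G4,6), (16,G4,7), (17,G2,8), (18,G3,9), (19,G1,10), (20,G1,11), (22,G4,12), (24,G1,13.5), (24,G3,13.5), (26,G4,15)
Step 2: Sum ranks within each group.
R_1 = 34.5 (n_1 = 3)
R_2 = 13 (n_2 = 3)
R_3 = 28 (n_3 = 4)
R_4 = 44.5 (n_4 = 5)
Step 3: H = 12/(N(N+1)) * sum(R_i^2/n_i) - 3(N+1)
     = 12/(15*16) * (34.5^2/3 + 13^2/3 + 28^2/4 + 44.5^2/5) - 3*16
     = 0.050000 * 1045.13 - 48
     = 4.256667.
Step 4: Ties present; correction factor C = 1 - 12/(15^3 - 15) = 0.996429. Corrected H = 4.256667 / 0.996429 = 4.271924.
Step 5: Under H0, H ~ chi^2(3); p-value = 0.233559.
Step 6: alpha = 0.05. fail to reject H0.

H = 4.2719, df = 3, p = 0.233559, fail to reject H0.


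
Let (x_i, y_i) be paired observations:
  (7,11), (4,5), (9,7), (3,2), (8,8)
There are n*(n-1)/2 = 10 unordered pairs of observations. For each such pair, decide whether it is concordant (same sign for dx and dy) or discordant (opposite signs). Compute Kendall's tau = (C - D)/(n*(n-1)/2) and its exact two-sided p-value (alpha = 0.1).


Step 1: Enumerate the 10 unordered pairs (i,j) with i<j and classify each by sign(x_j-x_i) * sign(y_j-y_i).
  (1,2):dx=-3,dy=-6->C; (1,3):dx=+2,dy=-4->D; (1,4):dx=-4,dy=-9->C; (1,5):dx=+1,dy=-3->D
  (2,3):dx=+5,dy=+2->C; (2,4):dx=-1,dy=-3->C; (2,5):dx=+4,dy=+3->C; (3,4):dx=-6,dy=-5->C
  (3,5):dx=-1,dy=+1->D; (4,5):dx=+5,dy=+6->C
Step 2: C = 7, D = 3, total pairs = 10.
Step 3: tau = (C - D)/(n(n-1)/2) = (7 - 3)/10 = 0.400000.
Step 4: Exact two-sided p-value (enumerate n! = 120 permutations of y under H0): p = 0.483333.
Step 5: alpha = 0.1. fail to reject H0.

tau_b = 0.4000 (C=7, D=3), p = 0.483333, fail to reject H0.


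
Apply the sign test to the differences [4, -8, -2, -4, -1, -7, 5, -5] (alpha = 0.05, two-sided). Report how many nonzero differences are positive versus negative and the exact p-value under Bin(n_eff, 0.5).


Step 1: Discard zero differences. Original n = 8; n_eff = number of nonzero differences = 8.
Nonzero differences (with sign): +4, -8, -2, -4, -1, -7, +5, -5
Step 2: Count signs: positive = 2, negative = 6.
Step 3: Under H0: P(positive) = 0.5, so the number of positives S ~ Bin(8, 0.5).
Step 4: Two-sided exact p-value = sum of Bin(8,0.5) probabilities at or below the observed probability = 0.289062.
Step 5: alpha = 0.05. fail to reject H0.

n_eff = 8, pos = 2, neg = 6, p = 0.289062, fail to reject H0.


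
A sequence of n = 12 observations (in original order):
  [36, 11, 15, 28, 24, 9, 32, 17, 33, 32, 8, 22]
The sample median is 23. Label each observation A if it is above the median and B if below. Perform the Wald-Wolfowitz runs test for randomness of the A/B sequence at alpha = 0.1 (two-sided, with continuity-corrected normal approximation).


Step 1: Compute median = 23; label A = above, B = below.
Labels in order: ABBAABABAABB  (n_A = 6, n_B = 6)
Step 2: Count runs R = 8.
Step 3: Under H0 (random ordering), E[R] = 2*n_A*n_B/(n_A+n_B) + 1 = 2*6*6/12 + 1 = 7.0000.
        Var[R] = 2*n_A*n_B*(2*n_A*n_B - n_A - n_B) / ((n_A+n_B)^2 * (n_A+n_B-1)) = 4320/1584 = 2.7273.
        SD[R] = 1.6514.
Step 4: Continuity-corrected z = (R - 0.5 - E[R]) / SD[R] = (8 - 0.5 - 7.0000) / 1.6514 = 0.3028.
Step 5: Two-sided p-value via normal approximation = 2*(1 - Phi(|z|)) = 0.762069.
Step 6: alpha = 0.1. fail to reject H0.

R = 8, z = 0.3028, p = 0.762069, fail to reject H0.


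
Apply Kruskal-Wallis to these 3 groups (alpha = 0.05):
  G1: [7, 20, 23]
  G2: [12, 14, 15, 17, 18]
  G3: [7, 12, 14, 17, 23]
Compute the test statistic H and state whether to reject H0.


Step 1: Combine all N = 13 observations and assign midranks.
sorted (value, group, rank): (7,G1,1.5), (7,G3,1.5), (12,G2,3.5), (12,G3,3.5), (14,G2,5.5), (14,G3,5.5), (15,G2,7), (17,G2,8.5), (17,G3,8.5), (18,G2,10), (20,G1,11), (23,G1,12.5), (23,G3,12.5)
Step 2: Sum ranks within each group.
R_1 = 25 (n_1 = 3)
R_2 = 34.5 (n_2 = 5)
R_3 = 31.5 (n_3 = 5)
Step 3: H = 12/(N(N+1)) * sum(R_i^2/n_i) - 3(N+1)
     = 12/(13*14) * (25^2/3 + 34.5^2/5 + 31.5^2/5) - 3*14
     = 0.065934 * 644.833 - 42
     = 0.516484.
Step 4: Ties present; correction factor C = 1 - 30/(13^3 - 13) = 0.986264. Corrected H = 0.516484 / 0.986264 = 0.523677.
Step 5: Under H0, H ~ chi^2(2); p-value = 0.769635.
Step 6: alpha = 0.05. fail to reject H0.

H = 0.5237, df = 2, p = 0.769635, fail to reject H0.


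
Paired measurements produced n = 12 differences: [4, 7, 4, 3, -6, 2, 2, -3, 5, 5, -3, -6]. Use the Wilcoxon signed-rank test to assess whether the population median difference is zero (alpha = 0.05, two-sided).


Step 1: Drop any zero differences (none here) and take |d_i|.
|d| = [4, 7, 4, 3, 6, 2, 2, 3, 5, 5, 3, 6]
Step 2: Midrank |d_i| (ties get averaged ranks).
ranks: |4|->6.5, |7|->12, |4|->6.5, |3|->4, |6|->10.5, |2|->1.5, |2|->1.5, |3|->4, |5|->8.5, |5|->8.5, |3|->4, |6|->10.5
Step 3: Attach original signs; sum ranks with positive sign and with negative sign.
W+ = 6.5 + 12 + 6.5 + 4 + 1.5 + 1.5 + 8.5 + 8.5 = 49
W- = 10.5 + 4 + 4 + 10.5 = 29
(Check: W+ + W- = 78 should equal n(n+1)/2 = 78.)
Step 4: Test statistic W = min(W+, W-) = 29.
Step 5: Ties in |d|, so use the tie-corrected normal approximation.
        E[W] = n(n+1)/4 = 12*13/4 = 39.
        Tie groups: |d|=2 (t=2), |d|=3 (t=3), |d|=4 (t=2), |d|=5 (t=2), |d|=6 (t=2); sum(t^3 - t) = 48.
        Var[W] = n(n+1)(2n+1)/24 - sum(t^3-t)/48 = 3900/24 - 48/48 = 161.5.
        z = (W - E[W]) / sqrt(Var[W]) = (29 - 39) / 12.7083 = -0.7869.
        Two-sided p = 2*Phi(z) = 0.431347.
Step 6: alpha = 0.05. fail to reject H0.

W+ = 49, W- = 29, W = min = 29, p = 0.431347, fail to reject H0.


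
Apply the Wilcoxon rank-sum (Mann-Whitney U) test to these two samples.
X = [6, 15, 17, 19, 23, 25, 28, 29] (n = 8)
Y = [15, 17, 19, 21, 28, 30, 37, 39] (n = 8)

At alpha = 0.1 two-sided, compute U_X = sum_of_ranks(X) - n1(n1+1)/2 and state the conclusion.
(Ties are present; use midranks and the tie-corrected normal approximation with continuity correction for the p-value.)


Step 1: Combine and sort all 16 observations; assign midranks.
sorted (value, group): (6,X), (15,X), (15,Y), (17,X), (17,Y), (19,X), (19,Y), (21,Y), (23,X), (25,X), (28,X), (28,Y), (29,X), (30,Y), (37,Y), (39,Y)
ranks: 6->1, 15->2.5, 15->2.5, 17->4.5, 17->4.5, 19->6.5, 19->6.5, 21->8, 23->9, 25->10, 28->11.5, 28->11.5, 29->13, 30->14, 37->15, 39->16
Step 2: Rank sum for X: R1 = 1 + 2.5 + 4.5 + 6.5 + 9 + 10 + 11.5 + 13 = 58.
Step 3: U_X = R1 - n1(n1+1)/2 = 58 - 8*9/2 = 58 - 36 = 22.
       U_Y = n1*n2 - U_X = 64 - 22 = 42.
Step 4: Ties are present, so use the tie-corrected normal approximation (with continuity correction) for the p-value.
Step 5: p-value = 0.316998; compare to alpha = 0.1. fail to reject H0.

U_X = 22, p = 0.316998, fail to reject H0 at alpha = 0.1.


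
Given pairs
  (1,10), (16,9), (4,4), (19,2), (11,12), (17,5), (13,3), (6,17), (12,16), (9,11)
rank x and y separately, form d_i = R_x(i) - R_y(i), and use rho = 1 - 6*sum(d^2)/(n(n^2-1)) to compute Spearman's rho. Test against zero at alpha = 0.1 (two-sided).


Step 1: Rank x and y separately (midranks; no ties here).
rank(x): 1->1, 16->8, 4->2, 19->10, 11->5, 17->9, 13->7, 6->3, 12->6, 9->4
rank(y): 10->6, 9->5, 4->3, 2->1, 12->8, 5->4, 3->2, 17->10, 16->9, 11->7
Step 2: d_i = R_x(i) - R_y(i); compute d_i^2.
  (1-6)^2=25, (8-5)^2=9, (2-3)^2=1, (10-1)^2=81, (5-8)^2=9, (9-4)^2=25, (7-2)^2=25, (3-10)^2=49, (6-9)^2=9, (4-7)^2=9
sum(d^2) = 242.
Step 3: rho = 1 - 6*242 / (10*(10^2 - 1)) = 1 - 1452/990 = -0.466667.
Step 4: Under H0, t = rho * sqrt((n-2)/(1-rho^2)) = -1.4924 ~ t(8).
Step 5: Two-sided p-value from the t-distribution with 8 df = 0.173939.
Step 6: alpha = 0.1. fail to reject H0.

rho = -0.4667, p = 0.173939, fail to reject H0 at alpha = 0.1.


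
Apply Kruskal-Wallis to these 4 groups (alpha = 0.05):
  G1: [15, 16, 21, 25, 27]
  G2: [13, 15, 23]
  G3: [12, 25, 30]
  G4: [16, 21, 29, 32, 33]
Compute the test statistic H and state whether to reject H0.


Step 1: Combine all N = 16 observations and assign midranks.
sorted (value, group, rank): (12,G3,1), (13,G2,2), (15,G1,3.5), (15,G2,3.5), (16,G1,5.5), (16,G4,5.5), (21,G1,7.5), (21,G4,7.5), (23,G2,9), (25,G1,10.5), (25,G3,10.5), (27,G1,12), (29,G4,13), (30,G3,14), (32,G4,15), (33,G4,16)
Step 2: Sum ranks within each group.
R_1 = 39 (n_1 = 5)
R_2 = 14.5 (n_2 = 3)
R_3 = 25.5 (n_3 = 3)
R_4 = 57 (n_4 = 5)
Step 3: H = 12/(N(N+1)) * sum(R_i^2/n_i) - 3(N+1)
     = 12/(16*17) * (39^2/5 + 14.5^2/3 + 25.5^2/3 + 57^2/5) - 3*17
     = 0.044118 * 1240.83 - 51
     = 3.742647.
Step 4: Ties present; correction factor C = 1 - 24/(16^3 - 16) = 0.994118. Corrected H = 3.742647 / 0.994118 = 3.764793.
Step 5: Under H0, H ~ chi^2(3); p-value = 0.288008.
Step 6: alpha = 0.05. fail to reject H0.

H = 3.7648, df = 3, p = 0.288008, fail to reject H0.


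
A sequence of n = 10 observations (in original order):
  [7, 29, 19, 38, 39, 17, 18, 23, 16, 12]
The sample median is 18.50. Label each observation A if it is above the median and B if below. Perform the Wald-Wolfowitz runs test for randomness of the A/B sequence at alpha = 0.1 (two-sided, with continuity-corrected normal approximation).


Step 1: Compute median = 18.50; label A = above, B = below.
Labels in order: BAAAABBABB  (n_A = 5, n_B = 5)
Step 2: Count runs R = 5.
Step 3: Under H0 (random ordering), E[R] = 2*n_A*n_B/(n_A+n_B) + 1 = 2*5*5/10 + 1 = 6.0000.
        Var[R] = 2*n_A*n_B*(2*n_A*n_B - n_A - n_B) / ((n_A+n_B)^2 * (n_A+n_B-1)) = 2000/900 = 2.2222.
        SD[R] = 1.4907.
Step 4: Continuity-corrected z = (R + 0.5 - E[R]) / SD[R] = (5 + 0.5 - 6.0000) / 1.4907 = -0.3354.
Step 5: Two-sided p-value via normal approximation = 2*(1 - Phi(|z|)) = 0.737316.
Step 6: alpha = 0.1. fail to reject H0.

R = 5, z = -0.3354, p = 0.737316, fail to reject H0.


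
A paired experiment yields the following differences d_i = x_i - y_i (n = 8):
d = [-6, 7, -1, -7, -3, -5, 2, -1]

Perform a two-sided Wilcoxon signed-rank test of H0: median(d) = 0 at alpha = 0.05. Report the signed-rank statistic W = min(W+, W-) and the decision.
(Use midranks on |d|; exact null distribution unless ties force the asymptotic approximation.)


Step 1: Drop any zero differences (none here) and take |d_i|.
|d| = [6, 7, 1, 7, 3, 5, 2, 1]
Step 2: Midrank |d_i| (ties get averaged ranks).
ranks: |6|->6, |7|->7.5, |1|->1.5, |7|->7.5, |3|->4, |5|->5, |2|->3, |1|->1.5
Step 3: Attach original signs; sum ranks with positive sign and with negative sign.
W+ = 7.5 + 3 = 10.5
W- = 6 + 1.5 + 7.5 + 4 + 5 + 1.5 = 25.5
(Check: W+ + W- = 36 should equal n(n+1)/2 = 36.)
Step 4: Test statistic W = min(W+, W-) = 10.5.
Step 5: Ties in |d|, so use the tie-corrected normal approximation.
        E[W] = n(n+1)/4 = 8*9/4 = 18.
        Tie groups: |d|=1 (t=2), |d|=7 (t=2); sum(t^3 - t) = 12.
        Var[W] = n(n+1)(2n+1)/24 - sum(t^3-t)/48 = 1224/24 - 12/48 = 50.75.
        z = (W - E[W]) / sqrt(Var[W]) = (10.5 - 18) / 7.1239 = -1.0528.
        Two-sided p = 2*Phi(z) = 0.292436.
Step 6: alpha = 0.05. fail to reject H0.

W+ = 10.5, W- = 25.5, W = min = 10.5, p = 0.292436, fail to reject H0.


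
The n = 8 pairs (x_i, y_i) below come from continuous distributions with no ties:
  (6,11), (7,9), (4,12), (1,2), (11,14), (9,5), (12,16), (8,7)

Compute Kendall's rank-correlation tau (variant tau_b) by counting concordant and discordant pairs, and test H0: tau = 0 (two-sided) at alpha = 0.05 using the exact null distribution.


Step 1: Enumerate the 28 unordered pairs (i,j) with i<j and classify each by sign(x_j-x_i) * sign(y_j-y_i).
  (1,2):dx=+1,dy=-2->D; (1,3):dx=-2,dy=+1->D; (1,4):dx=-5,dy=-9->C; (1,5):dx=+5,dy=+3->C
  (1,6):dx=+3,dy=-6->D; (1,7):dx=+6,dy=+5->C; (1,8):dx=+2,dy=-4->D; (2,3):dx=-3,dy=+3->D
  (2,4):dx=-6,dy=-7->C; (2,5):dx=+4,dy=+5->C; (2,6):dx=+2,dy=-4->D; (2,7):dx=+5,dy=+7->C
  (2,8):dx=+1,dy=-2->D; (3,4):dx=-3,dy=-10->C; (3,5):dx=+7,dy=+2->C; (3,6):dx=+5,dy=-7->D
  (3,7):dx=+8,dy=+4->C; (3,8):dx=+4,dy=-5->D; (4,5):dx=+10,dy=+12->C; (4,6):dx=+8,dy=+3->C
  (4,7):dx=+11,dy=+14->C; (4,8):dx=+7,dy=+5->C; (5,6):dx=-2,dy=-9->C; (5,7):dx=+1,dy=+2->C
  (5,8):dx=-3,dy=-7->C; (6,7):dx=+3,dy=+11->C; (6,8):dx=-1,dy=+2->D; (7,8):dx=-4,dy=-9->C
Step 2: C = 18, D = 10, total pairs = 28.
Step 3: tau = (C - D)/(n(n-1)/2) = (18 - 10)/28 = 0.285714.
Step 4: Exact two-sided p-value (enumerate n! = 40320 permutations of y under H0): p = 0.398760.
Step 5: alpha = 0.05. fail to reject H0.

tau_b = 0.2857 (C=18, D=10), p = 0.398760, fail to reject H0.


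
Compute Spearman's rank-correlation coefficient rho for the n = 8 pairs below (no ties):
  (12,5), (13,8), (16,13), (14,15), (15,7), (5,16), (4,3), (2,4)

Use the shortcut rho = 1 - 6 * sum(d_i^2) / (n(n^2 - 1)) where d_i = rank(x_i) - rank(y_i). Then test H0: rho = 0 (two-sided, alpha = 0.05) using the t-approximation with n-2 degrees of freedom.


Step 1: Rank x and y separately (midranks; no ties here).
rank(x): 12->4, 13->5, 16->8, 14->6, 15->7, 5->3, 4->2, 2->1
rank(y): 5->3, 8->5, 13->6, 15->7, 7->4, 16->8, 3->1, 4->2
Step 2: d_i = R_x(i) - R_y(i); compute d_i^2.
  (4-3)^2=1, (5-5)^2=0, (8-6)^2=4, (6-7)^2=1, (7-4)^2=9, (3-8)^2=25, (2-1)^2=1, (1-2)^2=1
sum(d^2) = 42.
Step 3: rho = 1 - 6*42 / (8*(8^2 - 1)) = 1 - 252/504 = 0.500000.
Step 4: Under H0, t = rho * sqrt((n-2)/(1-rho^2)) = 1.4142 ~ t(6).
Step 5: Two-sided p-value from the t-distribution with 6 df = 0.207031.
Step 6: alpha = 0.05. fail to reject H0.

rho = 0.5000, p = 0.207031, fail to reject H0 at alpha = 0.05.


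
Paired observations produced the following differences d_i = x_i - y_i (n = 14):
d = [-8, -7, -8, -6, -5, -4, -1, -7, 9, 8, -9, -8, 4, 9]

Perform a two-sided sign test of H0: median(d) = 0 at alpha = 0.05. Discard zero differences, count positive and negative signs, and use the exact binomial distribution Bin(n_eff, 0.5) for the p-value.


Step 1: Discard zero differences. Original n = 14; n_eff = number of nonzero differences = 14.
Nonzero differences (with sign): -8, -7, -8, -6, -5, -4, -1, -7, +9, +8, -9, -8, +4, +9
Step 2: Count signs: positive = 4, negative = 10.
Step 3: Under H0: P(positive) = 0.5, so the number of positives S ~ Bin(14, 0.5).
Step 4: Two-sided exact p-value = sum of Bin(14,0.5) probabilities at or below the observed probability = 0.179565.
Step 5: alpha = 0.05. fail to reject H0.

n_eff = 14, pos = 4, neg = 10, p = 0.179565, fail to reject H0.


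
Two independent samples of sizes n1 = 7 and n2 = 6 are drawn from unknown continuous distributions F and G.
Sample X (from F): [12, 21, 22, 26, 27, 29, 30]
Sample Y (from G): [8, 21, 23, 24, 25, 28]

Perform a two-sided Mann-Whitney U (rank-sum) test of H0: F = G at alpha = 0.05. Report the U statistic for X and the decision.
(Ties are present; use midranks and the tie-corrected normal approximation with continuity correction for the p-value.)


Step 1: Combine and sort all 13 observations; assign midranks.
sorted (value, group): (8,Y), (12,X), (21,X), (21,Y), (22,X), (23,Y), (24,Y), (25,Y), (26,X), (27,X), (28,Y), (29,X), (30,X)
ranks: 8->1, 12->2, 21->3.5, 21->3.5, 22->5, 23->6, 24->7, 25->8, 26->9, 27->10, 28->11, 29->12, 30->13
Step 2: Rank sum for X: R1 = 2 + 3.5 + 5 + 9 + 10 + 12 + 13 = 54.5.
Step 3: U_X = R1 - n1(n1+1)/2 = 54.5 - 7*8/2 = 54.5 - 28 = 26.5.
       U_Y = n1*n2 - U_X = 42 - 26.5 = 15.5.
Step 4: Ties are present, so use the tie-corrected normal approximation (with continuity correction) for the p-value.
Step 5: p-value = 0.474443; compare to alpha = 0.05. fail to reject H0.

U_X = 26.5, p = 0.474443, fail to reject H0 at alpha = 0.05.


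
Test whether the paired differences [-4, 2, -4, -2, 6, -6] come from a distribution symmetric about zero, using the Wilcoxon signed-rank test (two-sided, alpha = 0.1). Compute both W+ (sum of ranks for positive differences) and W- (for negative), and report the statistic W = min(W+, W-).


Step 1: Drop any zero differences (none here) and take |d_i|.
|d| = [4, 2, 4, 2, 6, 6]
Step 2: Midrank |d_i| (ties get averaged ranks).
ranks: |4|->3.5, |2|->1.5, |4|->3.5, |2|->1.5, |6|->5.5, |6|->5.5
Step 3: Attach original signs; sum ranks with positive sign and with negative sign.
W+ = 1.5 + 5.5 = 7
W- = 3.5 + 3.5 + 1.5 + 5.5 = 14
(Check: W+ + W- = 21 should equal n(n+1)/2 = 21.)
Step 4: Test statistic W = min(W+, W-) = 7.
Step 5: Ties in |d|, so use the tie-corrected normal approximation.
        E[W] = n(n+1)/4 = 6*7/4 = 10.5.
        Tie groups: |d|=2 (t=2), |d|=4 (t=2), |d|=6 (t=2); sum(t^3 - t) = 18.
        Var[W] = n(n+1)(2n+1)/24 - sum(t^3-t)/48 = 546/24 - 18/48 = 22.375.
        z = (W - E[W]) / sqrt(Var[W]) = (7 - 10.5) / 4.7302 = -0.7399.
        Two-sided p = 2*Phi(z) = 0.459347.
Step 6: alpha = 0.1. fail to reject H0.

W+ = 7, W- = 14, W = min = 7, p = 0.459347, fail to reject H0.


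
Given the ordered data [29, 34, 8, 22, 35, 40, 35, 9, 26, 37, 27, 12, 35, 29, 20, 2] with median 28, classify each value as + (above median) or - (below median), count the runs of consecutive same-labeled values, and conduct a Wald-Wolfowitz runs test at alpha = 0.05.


Step 1: Compute median = 28; label A = above, B = below.
Labels in order: AABBAAABBABBAABB  (n_A = 8, n_B = 8)
Step 2: Count runs R = 8.
Step 3: Under H0 (random ordering), E[R] = 2*n_A*n_B/(n_A+n_B) + 1 = 2*8*8/16 + 1 = 9.0000.
        Var[R] = 2*n_A*n_B*(2*n_A*n_B - n_A - n_B) / ((n_A+n_B)^2 * (n_A+n_B-1)) = 14336/3840 = 3.7333.
        SD[R] = 1.9322.
Step 4: Continuity-corrected z = (R + 0.5 - E[R]) / SD[R] = (8 + 0.5 - 9.0000) / 1.9322 = -0.2588.
Step 5: Two-sided p-value via normal approximation = 2*(1 - Phi(|z|)) = 0.795809.
Step 6: alpha = 0.05. fail to reject H0.

R = 8, z = -0.2588, p = 0.795809, fail to reject H0.


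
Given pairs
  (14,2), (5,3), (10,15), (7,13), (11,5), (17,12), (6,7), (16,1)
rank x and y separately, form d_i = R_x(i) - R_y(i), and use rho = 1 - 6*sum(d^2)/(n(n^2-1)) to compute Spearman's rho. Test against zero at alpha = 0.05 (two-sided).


Step 1: Rank x and y separately (midranks; no ties here).
rank(x): 14->6, 5->1, 10->4, 7->3, 11->5, 17->8, 6->2, 16->7
rank(y): 2->2, 3->3, 15->8, 13->7, 5->4, 12->6, 7->5, 1->1
Step 2: d_i = R_x(i) - R_y(i); compute d_i^2.
  (6-2)^2=16, (1-3)^2=4, (4-8)^2=16, (3-7)^2=16, (5-4)^2=1, (8-6)^2=4, (2-5)^2=9, (7-1)^2=36
sum(d^2) = 102.
Step 3: rho = 1 - 6*102 / (8*(8^2 - 1)) = 1 - 612/504 = -0.214286.
Step 4: Under H0, t = rho * sqrt((n-2)/(1-rho^2)) = -0.5374 ~ t(6).
Step 5: Two-sided p-value from the t-distribution with 6 df = 0.610344.
Step 6: alpha = 0.05. fail to reject H0.

rho = -0.2143, p = 0.610344, fail to reject H0 at alpha = 0.05.
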